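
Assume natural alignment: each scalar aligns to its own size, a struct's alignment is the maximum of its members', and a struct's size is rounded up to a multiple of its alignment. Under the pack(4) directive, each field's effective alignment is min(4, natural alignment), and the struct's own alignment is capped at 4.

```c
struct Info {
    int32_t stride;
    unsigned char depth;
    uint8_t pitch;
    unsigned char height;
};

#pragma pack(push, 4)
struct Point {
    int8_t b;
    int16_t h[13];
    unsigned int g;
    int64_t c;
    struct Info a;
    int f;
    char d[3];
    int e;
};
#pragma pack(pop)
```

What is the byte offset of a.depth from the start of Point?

44

Info: @0: stride [4B, align 4] → 4; @4: depth [1B, align 1] → 5; @5: pitch [1B, align 1] → 6; @6: height [1B, align 1] → 7; +1 tail pad (align 4); size 8, align 4
@0: b [1B, align 1] → 1
+1 pad (align 2)
@2: h [26B, align 2] → 28
@28: g [4B, align 4] → 32
@32: c [8B, align 4] → 40
@40: a [8B, align 4] → 48
within Info: depth at 4
40 + 4 = 44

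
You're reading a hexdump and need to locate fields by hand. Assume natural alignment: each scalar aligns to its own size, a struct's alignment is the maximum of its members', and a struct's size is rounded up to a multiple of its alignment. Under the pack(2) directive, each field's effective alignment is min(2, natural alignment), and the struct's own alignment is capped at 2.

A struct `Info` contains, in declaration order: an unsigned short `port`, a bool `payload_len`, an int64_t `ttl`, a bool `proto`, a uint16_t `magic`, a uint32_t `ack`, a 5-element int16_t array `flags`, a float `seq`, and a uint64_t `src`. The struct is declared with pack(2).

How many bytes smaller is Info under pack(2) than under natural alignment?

natural layout:
  @0: port [2B, align 2] → 2
  @2: payload_len [1B, align 1] → 3
  +5 pad (align 8)
  @8: ttl [8B, align 8] → 16
  @16: proto [1B, align 1] → 17
  +1 pad (align 2)
  @18: magic [2B, align 2] → 20
  @20: ack [4B, align 4] → 24
  @24: flags [10B, align 2] → 34
  +2 pad (align 4)
  @36: seq [4B, align 4] → 40
  @40: src [8B, align 8] → 48
  size 48, align 8
packed(2) layout:
  @0: port [2B, align 2] → 2
  @2: payload_len [1B, align 1] → 3
  +1 pad (align 2)
  @4: ttl [8B, align 2] → 12
  @12: proto [1B, align 1] → 13
  +1 pad (align 2)
  @14: magic [2B, align 2] → 16
  @16: ack [4B, align 2] → 20
  @20: flags [10B, align 2] → 30
  @30: seq [4B, align 2] → 34
  @34: src [8B, align 2] → 42
  size 42, align 2
48 − 42 = 6

6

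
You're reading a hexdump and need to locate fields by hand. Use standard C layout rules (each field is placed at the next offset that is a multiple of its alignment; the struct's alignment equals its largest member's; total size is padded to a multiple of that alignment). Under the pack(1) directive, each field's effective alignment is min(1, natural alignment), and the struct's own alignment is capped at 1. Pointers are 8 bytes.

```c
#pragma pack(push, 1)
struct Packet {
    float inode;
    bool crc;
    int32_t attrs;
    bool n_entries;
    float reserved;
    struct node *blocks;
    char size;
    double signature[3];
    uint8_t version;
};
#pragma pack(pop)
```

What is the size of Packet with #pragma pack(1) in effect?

48

0..4  inode  (4B, 1-aligned)
4..5  crc  (1B, 1-aligned)
5..9  attrs  (4B, 1-aligned)
9..10  n_entries  (1B, 1-aligned)
10..14  reserved  (4B, 1-aligned)
14..22  blocks  (8B, 1-aligned)
22..23  size  (1B, 1-aligned)
23..47  signature  (24B, 1-aligned)
47..48  version  (1B, 1-aligned)
sizeof = 48, alignof = 1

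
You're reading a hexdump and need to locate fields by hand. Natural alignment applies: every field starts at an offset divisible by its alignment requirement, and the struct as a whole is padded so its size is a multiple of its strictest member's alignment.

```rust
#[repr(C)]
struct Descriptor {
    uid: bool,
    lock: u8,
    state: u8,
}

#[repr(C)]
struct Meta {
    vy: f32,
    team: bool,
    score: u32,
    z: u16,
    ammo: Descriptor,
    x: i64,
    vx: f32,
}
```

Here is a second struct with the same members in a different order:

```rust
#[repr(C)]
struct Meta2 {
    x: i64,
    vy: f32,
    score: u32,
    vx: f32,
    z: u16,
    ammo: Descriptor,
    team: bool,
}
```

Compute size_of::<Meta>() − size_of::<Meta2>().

Descriptor: uid at 0 (size 1, align 1) → ends 1; lock at 1 (size 1, align 1) → ends 2; state at 2 (size 1, align 1) → ends 3; total 3 bytes, alignment 1
vy at 0 (size 4, align 4) → ends 4
team at 4 (size 1, align 1) → ends 5
pad 3 to align 4 for score
score at 8 (size 4, align 4) → ends 12
z at 12 (size 2, align 2) → ends 14
ammo at 14 (size 3, align 1) → ends 17
pad 7 to align 8 for x
x at 24 (size 8, align 8) → ends 32
vx at 32 (size 4, align 4) → ends 36
tail pad 4 to reach multiple of 8
total 40 bytes, alignment 8
— Meta2 —
x at 0 (size 8, align 8) → ends 8
vy at 8 (size 4, align 4) → ends 12
score at 12 (size 4, align 4) → ends 16
vx at 16 (size 4, align 4) → ends 20
z at 20 (size 2, align 2) → ends 22
ammo at 22 (size 3, align 1) → ends 25
team at 25 (size 1, align 1) → ends 26
tail pad 6 to reach multiple of 8
total 32 bytes, alignment 8
40 − 32 = 8

8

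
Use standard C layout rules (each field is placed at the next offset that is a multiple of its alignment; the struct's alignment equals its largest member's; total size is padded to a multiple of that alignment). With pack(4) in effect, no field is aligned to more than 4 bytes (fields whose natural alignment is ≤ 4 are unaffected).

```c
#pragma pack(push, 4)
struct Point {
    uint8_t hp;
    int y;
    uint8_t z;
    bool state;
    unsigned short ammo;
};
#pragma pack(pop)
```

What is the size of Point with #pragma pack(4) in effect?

12

hp at 0 (size 1, align 1) → ends 1
pad 3 to align 4 for y
y at 4 (size 4, align 4) → ends 8
z at 8 (size 1, align 1) → ends 9
state at 9 (size 1, align 1) → ends 10
ammo at 10 (size 2, align 2) → ends 12
total 12 bytes, alignment 4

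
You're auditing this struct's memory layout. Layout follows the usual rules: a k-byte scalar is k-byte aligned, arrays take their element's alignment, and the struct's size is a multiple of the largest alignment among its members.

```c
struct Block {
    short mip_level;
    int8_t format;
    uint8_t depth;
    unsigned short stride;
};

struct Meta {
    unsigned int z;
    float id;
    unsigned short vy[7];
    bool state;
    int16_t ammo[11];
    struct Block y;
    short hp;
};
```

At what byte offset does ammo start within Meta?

Block: 0..2  mip_level  (2B, 2-aligned); 2..3  format  (1B, 1-aligned); 3..4  depth  (1B, 1-aligned); 4..6  stride  (2B, 2-aligned); sizeof = 6, alignof = 2
0..4  z  (4B, 4-aligned)
4..8  id  (4B, 4-aligned)
8..22  vy  (14B, 2-aligned)
22..23  state  (1B, 1-aligned)
23..24  -- padding (1B)
24..46  ammo  (22B, 2-aligned)

24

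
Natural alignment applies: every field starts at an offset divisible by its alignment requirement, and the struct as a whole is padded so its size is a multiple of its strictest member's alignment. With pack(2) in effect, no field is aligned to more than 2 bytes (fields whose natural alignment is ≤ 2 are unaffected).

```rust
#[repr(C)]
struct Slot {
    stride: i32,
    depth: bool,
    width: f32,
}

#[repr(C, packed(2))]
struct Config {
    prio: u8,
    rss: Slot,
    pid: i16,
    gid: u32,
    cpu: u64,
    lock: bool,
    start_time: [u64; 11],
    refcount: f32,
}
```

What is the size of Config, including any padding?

Slot: 0..4  stride  (4B, 4-aligned); 4..5  depth  (1B, 1-aligned); 5..8  -- padding (3B); 8..12  width  (4B, 4-aligned); sizeof = 12, alignof = 4
0..1  prio  (1B, 1-aligned)
1..2  -- padding (1B)
2..14  rss  (12B, 2-aligned)
14..16  pid  (2B, 2-aligned)
16..20  gid  (4B, 2-aligned)
20..28  cpu  (8B, 2-aligned)
28..29  lock  (1B, 1-aligned)
29..30  -- padding (1B)
30..118  start_time  (88B, 2-aligned)
118..122  refcount  (4B, 2-aligned)
sizeof = 122, alignof = 2

122 bytes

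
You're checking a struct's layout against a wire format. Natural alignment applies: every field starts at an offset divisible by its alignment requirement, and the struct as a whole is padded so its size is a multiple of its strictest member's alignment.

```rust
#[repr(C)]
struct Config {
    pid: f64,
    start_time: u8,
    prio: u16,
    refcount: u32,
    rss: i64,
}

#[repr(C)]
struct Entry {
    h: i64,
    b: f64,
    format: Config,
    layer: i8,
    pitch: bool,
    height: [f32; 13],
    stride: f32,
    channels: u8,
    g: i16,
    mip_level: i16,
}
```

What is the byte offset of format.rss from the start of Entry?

32

Config: 0..8  pid  (8B, 8-aligned); 8..9  start_time  (1B, 1-aligned); 9..10  -- padding (1B); 10..12  prio  (2B, 2-aligned); 12..16  refcount  (4B, 4-aligned); 16..24  rss  (8B, 8-aligned); sizeof = 24, alignof = 8
0..8  h  (8B, 8-aligned)
8..16  b  (8B, 8-aligned)
16..40  format  (24B, 8-aligned)
within Config: rss at 16
16 + 16 = 32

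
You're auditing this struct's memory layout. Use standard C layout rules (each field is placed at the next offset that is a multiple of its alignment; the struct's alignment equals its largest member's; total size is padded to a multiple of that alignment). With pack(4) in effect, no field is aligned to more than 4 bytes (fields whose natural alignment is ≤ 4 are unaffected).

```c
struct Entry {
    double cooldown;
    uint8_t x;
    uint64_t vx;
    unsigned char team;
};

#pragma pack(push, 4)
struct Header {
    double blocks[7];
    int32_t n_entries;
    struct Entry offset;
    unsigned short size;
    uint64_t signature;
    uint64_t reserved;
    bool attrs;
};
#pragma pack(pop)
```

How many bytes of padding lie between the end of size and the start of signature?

2

Entry: 0..8  cooldown  (8B, 8-aligned); 8..9  x  (1B, 1-aligned); 9..16  -- padding (7B); 16..24  vx  (8B, 8-aligned); 24..25  team  (1B, 1-aligned); 25..32  -- tail padding (7B); sizeof = 32, alignof = 8
0..56  blocks  (56B, 4-aligned)
56..60  n_entries  (4B, 4-aligned)
60..92  offset  (32B, 4-aligned)
92..94  size  (2B, 2-aligned)
94..96  -- padding (2B)
96..104  signature  (8B, 4-aligned)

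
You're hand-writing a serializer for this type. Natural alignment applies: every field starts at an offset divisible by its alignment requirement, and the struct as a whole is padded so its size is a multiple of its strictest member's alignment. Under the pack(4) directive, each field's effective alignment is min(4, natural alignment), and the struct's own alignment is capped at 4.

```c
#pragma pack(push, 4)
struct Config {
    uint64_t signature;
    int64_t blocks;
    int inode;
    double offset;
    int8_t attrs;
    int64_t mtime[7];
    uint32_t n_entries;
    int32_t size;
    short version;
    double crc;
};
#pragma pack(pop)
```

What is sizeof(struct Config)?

108 bytes

signature at 0 (size 8, align 4) → ends 8
blocks at 8 (size 8, align 4) → ends 16
inode at 16 (size 4, align 4) → ends 20
offset at 20 (size 8, align 4) → ends 28
attrs at 28 (size 1, align 1) → ends 29
pad 3 to align 4 for mtime
mtime at 32 (size 56, align 4) → ends 88
n_entries at 88 (size 4, align 4) → ends 92
size at 92 (size 4, align 4) → ends 96
version at 96 (size 2, align 2) → ends 98
pad 2 to align 4 for crc
crc at 100 (size 8, align 4) → ends 108
total 108 bytes, alignment 4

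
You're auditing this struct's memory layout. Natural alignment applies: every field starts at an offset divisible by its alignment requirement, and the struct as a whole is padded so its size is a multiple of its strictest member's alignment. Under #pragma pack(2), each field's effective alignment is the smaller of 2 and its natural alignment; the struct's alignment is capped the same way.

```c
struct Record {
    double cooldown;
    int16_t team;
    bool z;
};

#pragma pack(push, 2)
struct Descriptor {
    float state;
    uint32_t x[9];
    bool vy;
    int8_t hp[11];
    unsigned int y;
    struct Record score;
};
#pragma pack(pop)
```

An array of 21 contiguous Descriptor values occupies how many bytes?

Record: 0..8  cooldown  (8B, 8-aligned); 8..10  team  (2B, 2-aligned); 10..11  z  (1B, 1-aligned); 11..16  -- tail padding (5B); sizeof = 16, alignof = 8
0..4  state  (4B, 2-aligned)
4..40  x  (36B, 2-aligned)
40..41  vy  (1B, 1-aligned)
41..52  hp  (11B, 1-aligned)
52..56  y  (4B, 2-aligned)
56..72  score  (16B, 2-aligned)
sizeof = 72, alignof = 2
array of 21: 21 × 72 = 1512

1512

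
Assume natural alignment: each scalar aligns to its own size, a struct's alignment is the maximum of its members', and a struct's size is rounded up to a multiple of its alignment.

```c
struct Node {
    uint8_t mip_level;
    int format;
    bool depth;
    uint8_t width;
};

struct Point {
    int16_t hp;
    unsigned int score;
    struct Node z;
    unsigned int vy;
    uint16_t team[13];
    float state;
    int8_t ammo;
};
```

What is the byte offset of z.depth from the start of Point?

Node: @0: mip_level [1B, align 1] → 1; +3 pad (align 4); @4: format [4B, align 4] → 8; @8: depth [1B, align 1] → 9; @9: width [1B, align 1] → 10; +2 tail pad (align 4); size 12, align 4
@0: hp [2B, align 2] → 2
+2 pad (align 4)
@4: score [4B, align 4] → 8
@8: z [12B, align 4] → 20
within Node: depth at 8
8 + 8 = 16

16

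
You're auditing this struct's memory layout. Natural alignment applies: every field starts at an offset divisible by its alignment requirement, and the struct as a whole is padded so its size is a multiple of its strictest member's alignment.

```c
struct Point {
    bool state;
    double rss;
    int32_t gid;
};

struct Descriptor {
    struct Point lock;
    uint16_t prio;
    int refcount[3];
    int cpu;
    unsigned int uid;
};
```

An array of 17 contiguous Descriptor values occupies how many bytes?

816

Point: 0..1  state  (1B, 1-aligned); 1..8  -- padding (7B); 8..16  rss  (8B, 8-aligned); 16..20  gid  (4B, 4-aligned); 20..24  -- tail padding (4B); sizeof = 24, alignof = 8
0..24  lock  (24B, 8-aligned)
24..26  prio  (2B, 2-aligned)
26..28  -- padding (2B)
28..40  refcount  (12B, 4-aligned)
40..44  cpu  (4B, 4-aligned)
44..48  uid  (4B, 4-aligned)
sizeof = 48, alignof = 8
array of 17: 17 × 48 = 816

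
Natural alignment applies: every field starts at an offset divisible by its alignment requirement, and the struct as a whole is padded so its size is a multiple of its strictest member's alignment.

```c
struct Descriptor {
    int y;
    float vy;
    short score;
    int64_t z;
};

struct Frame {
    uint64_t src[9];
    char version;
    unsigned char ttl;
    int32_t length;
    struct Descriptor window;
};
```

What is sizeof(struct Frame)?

Descriptor: y at 0 (size 4, align 4) → ends 4; vy at 4 (size 4, align 4) → ends 8; score at 8 (size 2, align 2) → ends 10; pad 6 to align 8 for z; z at 16 (size 8, align 8) → ends 24; total 24 bytes, alignment 8
src at 0 (size 72, align 8) → ends 72
version at 72 (size 1, align 1) → ends 73
ttl at 73 (size 1, align 1) → ends 74
pad 2 to align 4 for length
length at 76 (size 4, align 4) → ends 80
window at 80 (size 24, align 8) → ends 104
total 104 bytes, alignment 8

104 bytes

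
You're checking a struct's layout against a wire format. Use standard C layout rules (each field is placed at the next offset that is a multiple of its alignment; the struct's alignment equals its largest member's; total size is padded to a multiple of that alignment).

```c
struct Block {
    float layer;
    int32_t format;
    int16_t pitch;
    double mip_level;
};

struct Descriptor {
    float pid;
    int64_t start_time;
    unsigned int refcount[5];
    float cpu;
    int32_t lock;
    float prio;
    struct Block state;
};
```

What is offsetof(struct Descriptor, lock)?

Block: layer at 0 (size 4, align 4) → ends 4; format at 4 (size 4, align 4) → ends 8; pitch at 8 (size 2, align 2) → ends 10; pad 6 to align 8 for mip_level; mip_level at 16 (size 8, align 8) → ends 24; total 24 bytes, alignment 8
pid at 0 (size 4, align 4) → ends 4
pad 4 to align 8 for start_time
start_time at 8 (size 8, align 8) → ends 16
refcount at 16 (size 20, align 4) → ends 36
cpu at 36 (size 4, align 4) → ends 40
lock at 40 (size 4, align 4) → ends 44

40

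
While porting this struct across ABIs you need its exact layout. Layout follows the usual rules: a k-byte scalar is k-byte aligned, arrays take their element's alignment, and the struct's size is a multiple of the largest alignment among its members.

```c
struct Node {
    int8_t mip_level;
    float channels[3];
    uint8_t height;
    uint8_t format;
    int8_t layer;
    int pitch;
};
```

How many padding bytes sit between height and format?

mip_level at 0 (size 1, align 1) → ends 1
pad 3 to align 4 for channels
channels at 4 (size 12, align 4) → ends 16
height at 16 (size 1, align 1) → ends 17
format at 17 (size 1, align 1) → ends 18

0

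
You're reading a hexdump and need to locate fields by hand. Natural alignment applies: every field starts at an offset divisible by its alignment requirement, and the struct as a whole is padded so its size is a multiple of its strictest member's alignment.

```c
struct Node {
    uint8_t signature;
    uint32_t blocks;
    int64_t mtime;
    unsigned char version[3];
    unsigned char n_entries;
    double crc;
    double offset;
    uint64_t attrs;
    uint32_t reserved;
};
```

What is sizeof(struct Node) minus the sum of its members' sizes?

11

signature at 0 (size 1, align 1) → ends 1
pad 3 to align 4 for blocks
blocks at 4 (size 4, align 4) → ends 8
mtime at 8 (size 8, align 8) → ends 16
version at 16 (size 3, align 1) → ends 19
n_entries at 19 (size 1, align 1) → ends 20
pad 4 to align 8 for crc
crc at 24 (size 8, align 8) → ends 32
offset at 32 (size 8, align 8) → ends 40
attrs at 40 (size 8, align 8) → ends 48
reserved at 48 (size 4, align 4) → ends 52
tail pad 4 to reach multiple of 8
total 56 bytes, alignment 8
data bytes 45, size 56 → padding 11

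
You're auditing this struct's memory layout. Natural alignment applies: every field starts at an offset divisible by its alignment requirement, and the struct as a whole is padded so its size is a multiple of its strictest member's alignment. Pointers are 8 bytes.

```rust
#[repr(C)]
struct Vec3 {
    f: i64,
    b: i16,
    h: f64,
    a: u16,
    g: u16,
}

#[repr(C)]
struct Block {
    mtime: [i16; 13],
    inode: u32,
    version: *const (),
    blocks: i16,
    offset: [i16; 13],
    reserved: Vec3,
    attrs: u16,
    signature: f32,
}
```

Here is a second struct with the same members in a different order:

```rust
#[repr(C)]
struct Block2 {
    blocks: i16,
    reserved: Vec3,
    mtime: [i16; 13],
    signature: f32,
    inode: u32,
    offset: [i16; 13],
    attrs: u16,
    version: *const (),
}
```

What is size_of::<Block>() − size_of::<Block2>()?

Vec3: 0..8  f  (8B, 8-aligned); 8..10  b  (2B, 2-aligned); 10..16  -- padding (6B); 16..24  h  (8B, 8-aligned); 24..26  a  (2B, 2-aligned); 26..28  g  (2B, 2-aligned); 28..32  -- tail padding (4B); sizeof = 32, alignof = 8
0..26  mtime  (26B, 2-aligned)
26..28  -- padding (2B)
28..32  inode  (4B, 4-aligned)
32..40  version  (8B, 8-aligned)
40..42  blocks  (2B, 2-aligned)
42..68  offset  (26B, 2-aligned)
68..72  -- padding (4B)
72..104  reserved  (32B, 8-aligned)
104..106  attrs  (2B, 2-aligned)
106..108  -- padding (2B)
108..112  signature  (4B, 4-aligned)
sizeof = 112, alignof = 8
— Block2 —
0..2  blocks  (2B, 2-aligned)
2..8  -- padding (6B)
8..40  reserved  (32B, 8-aligned)
40..66  mtime  (26B, 2-aligned)
66..68  -- padding (2B)
68..72  signature  (4B, 4-aligned)
72..76  inode  (4B, 4-aligned)
76..102  offset  (26B, 2-aligned)
102..104  attrs  (2B, 2-aligned)
104..112  version  (8B, 8-aligned)
sizeof = 112, alignof = 8
112 − 112 = 0

0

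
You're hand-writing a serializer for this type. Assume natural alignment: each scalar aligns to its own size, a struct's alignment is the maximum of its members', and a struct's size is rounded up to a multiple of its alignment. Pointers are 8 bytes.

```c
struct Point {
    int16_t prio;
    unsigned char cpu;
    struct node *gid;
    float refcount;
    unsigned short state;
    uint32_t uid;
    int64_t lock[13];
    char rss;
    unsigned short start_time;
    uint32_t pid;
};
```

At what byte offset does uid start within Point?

@0: prio [2B, align 2] → 2
@2: cpu [1B, align 1] → 3
+5 pad (align 8)
@8: gid [8B, align 8] → 16
@16: refcount [4B, align 4] → 20
@20: state [2B, align 2] → 22
+2 pad (align 4)
@24: uid [4B, align 4] → 28

24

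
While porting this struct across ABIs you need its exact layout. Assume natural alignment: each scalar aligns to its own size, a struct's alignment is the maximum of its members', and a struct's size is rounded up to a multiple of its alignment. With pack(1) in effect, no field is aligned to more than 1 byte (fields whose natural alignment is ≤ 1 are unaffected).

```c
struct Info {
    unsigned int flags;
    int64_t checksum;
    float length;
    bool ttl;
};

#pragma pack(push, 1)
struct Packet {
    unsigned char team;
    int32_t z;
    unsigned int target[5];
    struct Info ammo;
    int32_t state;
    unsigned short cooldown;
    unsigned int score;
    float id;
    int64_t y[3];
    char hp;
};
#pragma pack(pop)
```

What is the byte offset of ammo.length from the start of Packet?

Info: @0: flags [4B, align 4] → 4; +4 pad (align 8); @8: checksum [8B, align 8] → 16; @16: length [4B, align 4] → 20; @20: ttl [1B, align 1] → 21; +3 tail pad (align 8); size 24, align 8
@0: team [1B, align 1] → 1
@1: z [4B, align 1] → 5
@5: target [20B, align 1] → 25
@25: ammo [24B, align 1] → 49
within Info: length at 16
25 + 16 = 41

41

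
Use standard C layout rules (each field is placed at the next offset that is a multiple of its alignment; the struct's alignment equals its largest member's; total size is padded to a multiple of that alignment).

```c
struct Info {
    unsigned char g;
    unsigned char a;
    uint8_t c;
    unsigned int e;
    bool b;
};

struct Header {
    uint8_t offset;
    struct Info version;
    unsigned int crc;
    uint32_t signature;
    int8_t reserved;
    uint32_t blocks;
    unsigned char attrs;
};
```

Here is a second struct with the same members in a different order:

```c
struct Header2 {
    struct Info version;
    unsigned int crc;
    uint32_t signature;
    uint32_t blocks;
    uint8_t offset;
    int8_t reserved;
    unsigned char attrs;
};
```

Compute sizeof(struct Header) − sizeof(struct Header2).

8

Info: 0..1  g  (1B, 1-aligned); 1..2  a  (1B, 1-aligned); 2..3  c  (1B, 1-aligned); 3..4  -- padding (1B); 4..8  e  (4B, 4-aligned); 8..9  b  (1B, 1-aligned); 9..12  -- tail padding (3B); sizeof = 12, alignof = 4
0..1  offset  (1B, 1-aligned)
1..4  -- padding (3B)
4..16  version  (12B, 4-aligned)
16..20  crc  (4B, 4-aligned)
20..24  signature  (4B, 4-aligned)
24..25  reserved  (1B, 1-aligned)
25..28  -- padding (3B)
28..32  blocks  (4B, 4-aligned)
32..33  attrs  (1B, 1-aligned)
33..36  -- tail padding (3B)
sizeof = 36, alignof = 4
— Header2 —
0..12  version  (12B, 4-aligned)
12..16  crc  (4B, 4-aligned)
16..20  signature  (4B, 4-aligned)
20..24  blocks  (4B, 4-aligned)
24..25  offset  (1B, 1-aligned)
25..26  reserved  (1B, 1-aligned)
26..27  attrs  (1B, 1-aligned)
27..28  -- tail padding (1B)
sizeof = 28, alignof = 4
36 − 28 = 8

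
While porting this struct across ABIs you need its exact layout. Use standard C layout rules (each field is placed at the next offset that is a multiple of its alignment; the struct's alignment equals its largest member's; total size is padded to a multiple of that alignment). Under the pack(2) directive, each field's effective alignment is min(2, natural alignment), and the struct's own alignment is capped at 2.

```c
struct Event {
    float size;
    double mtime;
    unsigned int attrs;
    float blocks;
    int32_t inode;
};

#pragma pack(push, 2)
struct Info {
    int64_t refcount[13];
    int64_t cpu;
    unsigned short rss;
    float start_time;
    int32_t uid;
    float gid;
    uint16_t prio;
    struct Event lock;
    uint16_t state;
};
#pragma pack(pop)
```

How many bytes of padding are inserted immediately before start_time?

0

Event: @0: size [4B, align 4] → 4; +4 pad (align 8); @8: mtime [8B, align 8] → 16; @16: attrs [4B, align 4] → 20; @20: blocks [4B, align 4] → 24; @24: inode [4B, align 4] → 28; +4 tail pad (align 8); size 32, align 8
@0: refcount [104B, align 2] → 104
@104: cpu [8B, align 2] → 112
@112: rss [2B, align 2] → 114
@114: start_time [4B, align 2] → 118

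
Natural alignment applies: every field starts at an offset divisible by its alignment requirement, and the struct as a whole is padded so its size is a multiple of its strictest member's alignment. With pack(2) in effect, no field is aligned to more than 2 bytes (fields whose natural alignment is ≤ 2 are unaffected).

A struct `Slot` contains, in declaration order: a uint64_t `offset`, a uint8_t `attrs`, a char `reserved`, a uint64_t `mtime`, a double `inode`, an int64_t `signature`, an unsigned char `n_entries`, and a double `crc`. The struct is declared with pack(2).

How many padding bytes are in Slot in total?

1

offset at 0 (size 8, align 2) → ends 8
attrs at 8 (size 1, align 1) → ends 9
reserved at 9 (size 1, align 1) → ends 10
mtime at 10 (size 8, align 2) → ends 18
inode at 18 (size 8, align 2) → ends 26
signature at 26 (size 8, align 2) → ends 34
n_entries at 34 (size 1, align 1) → ends 35
pad 1 to align 2 for crc
crc at 36 (size 8, align 2) → ends 44
total 44 bytes, alignment 2
data bytes 43, size 44 → padding 1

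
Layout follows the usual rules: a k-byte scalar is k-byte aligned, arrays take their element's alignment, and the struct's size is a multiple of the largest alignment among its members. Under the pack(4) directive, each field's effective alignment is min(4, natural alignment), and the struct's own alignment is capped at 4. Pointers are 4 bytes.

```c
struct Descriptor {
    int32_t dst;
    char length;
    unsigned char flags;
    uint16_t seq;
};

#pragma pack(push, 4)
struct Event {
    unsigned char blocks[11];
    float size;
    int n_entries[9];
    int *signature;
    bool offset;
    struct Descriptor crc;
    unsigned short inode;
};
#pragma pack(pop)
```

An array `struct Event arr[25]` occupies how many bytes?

Descriptor: dst at 0 (size 4, align 4) → ends 4; length at 4 (size 1, align 1) → ends 5; flags at 5 (size 1, align 1) → ends 6; seq at 6 (size 2, align 2) → ends 8; total 8 bytes, alignment 4
blocks at 0 (size 11, align 1) → ends 11
pad 1 to align 4 for size
size at 12 (size 4, align 4) → ends 16
n_entries at 16 (size 36, align 4) → ends 52
signature at 52 (size 4, align 4) → ends 56
offset at 56 (size 1, align 1) → ends 57
pad 3 to align 4 for crc
crc at 60 (size 8, align 4) → ends 68
inode at 68 (size 2, align 2) → ends 70
tail pad 2 to reach multiple of 4
total 72 bytes, alignment 4
array of 25: 25 × 72 = 1800

1800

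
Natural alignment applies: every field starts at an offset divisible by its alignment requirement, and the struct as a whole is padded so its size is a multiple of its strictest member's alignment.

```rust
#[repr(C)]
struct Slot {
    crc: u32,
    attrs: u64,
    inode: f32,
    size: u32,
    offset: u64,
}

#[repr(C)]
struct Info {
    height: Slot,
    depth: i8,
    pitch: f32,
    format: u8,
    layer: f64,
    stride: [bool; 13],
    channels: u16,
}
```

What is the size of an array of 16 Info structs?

1152

Slot: @0: crc [4B, align 4] → 4; +4 pad (align 8); @8: attrs [8B, align 8] → 16; @16: inode [4B, align 4] → 20; @20: size [4B, align 4] → 24; @24: offset [8B, align 8] → 32; size 32, align 8
@0: height [32B, align 8] → 32
@32: depth [1B, align 1] → 33
+3 pad (align 4)
@36: pitch [4B, align 4] → 40
@40: format [1B, align 1] → 41
+7 pad (align 8)
@48: layer [8B, align 8] → 56
@56: stride [13B, align 1] → 69
+1 pad (align 2)
@70: channels [2B, align 2] → 72
size 72, align 8
array of 16: 16 × 72 = 1152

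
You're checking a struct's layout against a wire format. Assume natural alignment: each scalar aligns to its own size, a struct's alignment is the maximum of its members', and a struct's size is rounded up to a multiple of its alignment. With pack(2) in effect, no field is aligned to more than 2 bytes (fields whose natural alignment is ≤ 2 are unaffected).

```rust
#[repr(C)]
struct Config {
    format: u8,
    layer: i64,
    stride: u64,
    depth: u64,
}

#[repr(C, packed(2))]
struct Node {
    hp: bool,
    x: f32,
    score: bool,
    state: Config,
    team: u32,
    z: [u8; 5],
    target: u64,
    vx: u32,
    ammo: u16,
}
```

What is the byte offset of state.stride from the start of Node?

24

Config: @0: format [1B, align 1] → 1; +7 pad (align 8); @8: layer [8B, align 8] → 16; @16: stride [8B, align 8] → 24; @24: depth [8B, align 8] → 32; size 32, align 8
@0: hp [1B, align 1] → 1
+1 pad (align 2)
@2: x [4B, align 2] → 6
@6: score [1B, align 1] → 7
+1 pad (align 2)
@8: state [32B, align 2] → 40
within Config: stride at 16
8 + 16 = 24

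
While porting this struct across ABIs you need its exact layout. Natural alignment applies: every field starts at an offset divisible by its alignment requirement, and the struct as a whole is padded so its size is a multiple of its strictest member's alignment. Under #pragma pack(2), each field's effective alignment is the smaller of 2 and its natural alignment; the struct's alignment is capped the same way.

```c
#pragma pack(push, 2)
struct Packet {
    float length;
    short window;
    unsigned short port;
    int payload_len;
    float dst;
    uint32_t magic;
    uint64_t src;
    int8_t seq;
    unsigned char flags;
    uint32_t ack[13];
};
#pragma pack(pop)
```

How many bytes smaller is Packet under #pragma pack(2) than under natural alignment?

6

natural layout:
  0..4  length  (4B, 4-aligned)
  4..6  window  (2B, 2-aligned)
  6..8  port  (2B, 2-aligned)
  8..12  payload_len  (4B, 4-aligned)
  12..16  dst  (4B, 4-aligned)
  16..20  magic  (4B, 4-aligned)
  20..24  -- padding (4B)
  24..32  src  (8B, 8-aligned)
  32..33  seq  (1B, 1-aligned)
  33..34  flags  (1B, 1-aligned)
  34..36  -- padding (2B)
  36..88  ack  (52B, 4-aligned)
  sizeof = 88, alignof = 8
packed(2) layout:
  0..4  length  (4B, 2-aligned)
  4..6  window  (2B, 2-aligned)
  6..8  port  (2B, 2-aligned)
  8..12  payload_len  (4B, 2-aligned)
  12..16  dst  (4B, 2-aligned)
  16..20  magic  (4B, 2-aligned)
  20..28  src  (8B, 2-aligned)
  28..29  seq  (1B, 1-aligned)
  29..30  flags  (1B, 1-aligned)
  30..82  ack  (52B, 2-aligned)
  sizeof = 82, alignof = 2
88 − 82 = 6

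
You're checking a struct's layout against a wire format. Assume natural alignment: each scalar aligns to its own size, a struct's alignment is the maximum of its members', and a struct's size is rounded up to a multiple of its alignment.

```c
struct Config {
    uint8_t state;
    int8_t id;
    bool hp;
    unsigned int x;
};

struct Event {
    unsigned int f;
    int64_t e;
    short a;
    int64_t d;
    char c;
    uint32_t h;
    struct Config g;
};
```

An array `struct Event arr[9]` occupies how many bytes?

Config: state at 0 (size 1, align 1) → ends 1; id at 1 (size 1, align 1) → ends 2; hp at 2 (size 1, align 1) → ends 3; pad 1 to align 4 for x; x at 4 (size 4, align 4) → ends 8; total 8 bytes, alignment 4
f at 0 (size 4, align 4) → ends 4
pad 4 to align 8 for e
e at 8 (size 8, align 8) → ends 16
a at 16 (size 2, align 2) → ends 18
pad 6 to align 8 for d
d at 24 (size 8, align 8) → ends 32
c at 32 (size 1, align 1) → ends 33
pad 3 to align 4 for h
h at 36 (size 4, align 4) → ends 40
g at 40 (size 8, align 4) → ends 48
total 48 bytes, alignment 8
array of 9: 9 × 48 = 432

432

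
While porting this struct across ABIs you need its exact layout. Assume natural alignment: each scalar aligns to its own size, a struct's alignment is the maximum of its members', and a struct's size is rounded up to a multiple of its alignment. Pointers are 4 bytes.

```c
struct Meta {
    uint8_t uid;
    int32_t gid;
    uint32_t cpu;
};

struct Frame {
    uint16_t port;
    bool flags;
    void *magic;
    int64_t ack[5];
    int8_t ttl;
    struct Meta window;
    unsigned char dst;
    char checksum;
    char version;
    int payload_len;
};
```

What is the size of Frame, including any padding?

Meta: uid at 0 (size 1, align 1) → ends 1; pad 3 to align 4 for gid; gid at 4 (size 4, align 4) → ends 8; cpu at 8 (size 4, align 4) → ends 12; total 12 bytes, alignment 4
port at 0 (size 2, align 2) → ends 2
flags at 2 (size 1, align 1) → ends 3
pad 1 to align 4 for magic
magic at 4 (size 4, align 4) → ends 8
ack at 8 (size 40, align 8) → ends 48
ttl at 48 (size 1, align 1) → ends 49
pad 3 to align 4 for window
window at 52 (size 12, align 4) → ends 64
dst at 64 (size 1, align 1) → ends 65
checksum at 65 (size 1, align 1) → ends 66
version at 66 (size 1, align 1) → ends 67
pad 1 to align 4 for payload_len
payload_len at 68 (size 4, align 4) → ends 72
total 72 bytes, alignment 8

72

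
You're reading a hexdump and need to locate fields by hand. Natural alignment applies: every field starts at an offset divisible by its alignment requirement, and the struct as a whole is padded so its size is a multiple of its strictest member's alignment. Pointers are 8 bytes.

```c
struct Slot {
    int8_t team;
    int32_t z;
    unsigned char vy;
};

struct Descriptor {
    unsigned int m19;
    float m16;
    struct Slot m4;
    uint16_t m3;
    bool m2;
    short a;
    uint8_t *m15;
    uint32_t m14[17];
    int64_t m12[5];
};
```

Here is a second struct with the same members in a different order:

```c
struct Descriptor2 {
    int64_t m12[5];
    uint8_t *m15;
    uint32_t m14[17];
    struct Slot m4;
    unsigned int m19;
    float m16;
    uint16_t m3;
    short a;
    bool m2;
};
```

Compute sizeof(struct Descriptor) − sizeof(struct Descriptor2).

8

Slot: 0..1  team  (1B, 1-aligned); 1..4  -- padding (3B); 4..8  z  (4B, 4-aligned); 8..9  vy  (1B, 1-aligned); 9..12  -- tail padding (3B); sizeof = 12, alignof = 4
0..4  m19  (4B, 4-aligned)
4..8  m16  (4B, 4-aligned)
8..20  m4  (12B, 4-aligned)
20..22  m3  (2B, 2-aligned)
22..23  m2  (1B, 1-aligned)
23..24  -- padding (1B)
24..26  a  (2B, 2-aligned)
26..32  -- padding (6B)
32..40  m15  (8B, 8-aligned)
40..108  m14  (68B, 4-aligned)
108..112  -- padding (4B)
112..152  m12  (40B, 8-aligned)
sizeof = 152, alignof = 8
— Descriptor2 —
0..40  m12  (40B, 8-aligned)
40..48  m15  (8B, 8-aligned)
48..116  m14  (68B, 4-aligned)
116..128  m4  (12B, 4-aligned)
128..132  m19  (4B, 4-aligned)
132..136  m16  (4B, 4-aligned)
136..138  m3  (2B, 2-aligned)
138..140  a  (2B, 2-aligned)
140..141  m2  (1B, 1-aligned)
141..144  -- tail padding (3B)
sizeof = 144, alignof = 8
152 − 144 = 8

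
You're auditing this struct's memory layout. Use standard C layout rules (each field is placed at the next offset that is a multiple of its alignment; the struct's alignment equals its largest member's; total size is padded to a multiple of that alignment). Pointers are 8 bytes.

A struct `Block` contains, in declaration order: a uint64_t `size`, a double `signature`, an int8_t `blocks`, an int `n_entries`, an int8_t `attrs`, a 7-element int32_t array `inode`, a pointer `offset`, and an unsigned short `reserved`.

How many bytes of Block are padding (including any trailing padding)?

size at 0 (size 8, align 8) → ends 8
signature at 8 (size 8, align 8) → ends 16
blocks at 16 (size 1, align 1) → ends 17
pad 3 to align 4 for n_entries
n_entries at 20 (size 4, align 4) → ends 24
attrs at 24 (size 1, align 1) → ends 25
pad 3 to align 4 for inode
inode at 28 (size 28, align 4) → ends 56
offset at 56 (size 8, align 8) → ends 64
reserved at 64 (size 2, align 2) → ends 66
tail pad 6 to reach multiple of 8
total 72 bytes, alignment 8
data bytes 60, size 72 → padding 12

12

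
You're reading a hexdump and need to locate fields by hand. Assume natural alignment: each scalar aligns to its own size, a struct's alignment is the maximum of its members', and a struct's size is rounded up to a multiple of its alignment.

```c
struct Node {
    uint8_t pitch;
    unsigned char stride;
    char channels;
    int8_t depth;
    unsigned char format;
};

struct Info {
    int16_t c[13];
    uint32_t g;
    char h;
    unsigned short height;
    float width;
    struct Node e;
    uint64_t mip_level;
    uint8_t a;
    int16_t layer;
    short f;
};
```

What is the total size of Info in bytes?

64

Node: pitch at 0 (size 1, align 1) → ends 1; stride at 1 (size 1, align 1) → ends 2; channels at 2 (size 1, align 1) → ends 3; depth at 3 (size 1, align 1) → ends 4; format at 4 (size 1, align 1) → ends 5; total 5 bytes, alignment 1
c at 0 (size 26, align 2) → ends 26
pad 2 to align 4 for g
g at 28 (size 4, align 4) → ends 32
h at 32 (size 1, align 1) → ends 33
pad 1 to align 2 for height
height at 34 (size 2, align 2) → ends 36
width at 36 (size 4, align 4) → ends 40
e at 40 (size 5, align 1) → ends 45
pad 3 to align 8 for mip_level
mip_level at 48 (size 8, align 8) → ends 56
a at 56 (size 1, align 1) → ends 57
pad 1 to align 2 for layer
layer at 58 (size 2, align 2) → ends 60
f at 60 (size 2, align 2) → ends 62
tail pad 2 to reach multiple of 8
total 64 bytes, alignment 8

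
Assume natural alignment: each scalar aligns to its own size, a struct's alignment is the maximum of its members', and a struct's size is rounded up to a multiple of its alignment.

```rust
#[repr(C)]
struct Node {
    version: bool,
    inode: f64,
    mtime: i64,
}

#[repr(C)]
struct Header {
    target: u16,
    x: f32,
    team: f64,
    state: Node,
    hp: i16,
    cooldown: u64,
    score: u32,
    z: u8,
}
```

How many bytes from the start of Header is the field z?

60

Node: @0: version [1B, align 1] → 1; +7 pad (align 8); @8: inode [8B, align 8] → 16; @16: mtime [8B, align 8] → 24; size 24, align 8
@0: target [2B, align 2] → 2
+2 pad (align 4)
@4: x [4B, align 4] → 8
@8: team [8B, align 8] → 16
@16: state [24B, align 8] → 40
@40: hp [2B, align 2] → 42
+6 pad (align 8)
@48: cooldown [8B, align 8] → 56
@56: score [4B, align 4] → 60
@60: z [1B, align 1] → 61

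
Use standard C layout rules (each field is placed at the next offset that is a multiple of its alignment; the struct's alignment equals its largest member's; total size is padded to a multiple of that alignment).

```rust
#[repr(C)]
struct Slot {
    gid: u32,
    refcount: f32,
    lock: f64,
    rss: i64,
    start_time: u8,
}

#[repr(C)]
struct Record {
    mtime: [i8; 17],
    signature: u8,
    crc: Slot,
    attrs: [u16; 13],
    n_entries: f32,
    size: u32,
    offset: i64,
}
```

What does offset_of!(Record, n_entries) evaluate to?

84

Slot: @0: gid [4B, align 4] → 4; @4: refcount [4B, align 4] → 8; @8: lock [8B, align 8] → 16; @16: rss [8B, align 8] → 24; @24: start_time [1B, align 1] → 25; +7 tail pad (align 8); size 32, align 8
@0: mtime [17B, align 1] → 17
@17: signature [1B, align 1] → 18
+6 pad (align 8)
@24: crc [32B, align 8] → 56
@56: attrs [26B, align 2] → 82
+2 pad (align 4)
@84: n_entries [4B, align 4] → 88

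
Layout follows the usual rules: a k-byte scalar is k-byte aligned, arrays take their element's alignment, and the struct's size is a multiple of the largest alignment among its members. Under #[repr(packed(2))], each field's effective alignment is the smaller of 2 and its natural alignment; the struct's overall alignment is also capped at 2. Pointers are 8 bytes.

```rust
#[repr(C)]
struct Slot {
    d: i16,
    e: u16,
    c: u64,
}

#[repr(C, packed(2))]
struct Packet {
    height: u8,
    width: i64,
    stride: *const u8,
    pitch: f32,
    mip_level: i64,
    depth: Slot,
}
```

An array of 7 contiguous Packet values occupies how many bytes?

322

Slot: 0..2  d  (2B, 2-aligned); 2..4  e  (2B, 2-aligned); 4..8  -- padding (4B); 8..16  c  (8B, 8-aligned); sizeof = 16, alignof = 8
0..1  height  (1B, 1-aligned)
1..2  -- padding (1B)
2..10  width  (8B, 2-aligned)
10..18  stride  (8B, 2-aligned)
18..22  pitch  (4B, 2-aligned)
22..30  mip_level  (8B, 2-aligned)
30..46  depth  (16B, 2-aligned)
sizeof = 46, alignof = 2
array of 7: 7 × 46 = 322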